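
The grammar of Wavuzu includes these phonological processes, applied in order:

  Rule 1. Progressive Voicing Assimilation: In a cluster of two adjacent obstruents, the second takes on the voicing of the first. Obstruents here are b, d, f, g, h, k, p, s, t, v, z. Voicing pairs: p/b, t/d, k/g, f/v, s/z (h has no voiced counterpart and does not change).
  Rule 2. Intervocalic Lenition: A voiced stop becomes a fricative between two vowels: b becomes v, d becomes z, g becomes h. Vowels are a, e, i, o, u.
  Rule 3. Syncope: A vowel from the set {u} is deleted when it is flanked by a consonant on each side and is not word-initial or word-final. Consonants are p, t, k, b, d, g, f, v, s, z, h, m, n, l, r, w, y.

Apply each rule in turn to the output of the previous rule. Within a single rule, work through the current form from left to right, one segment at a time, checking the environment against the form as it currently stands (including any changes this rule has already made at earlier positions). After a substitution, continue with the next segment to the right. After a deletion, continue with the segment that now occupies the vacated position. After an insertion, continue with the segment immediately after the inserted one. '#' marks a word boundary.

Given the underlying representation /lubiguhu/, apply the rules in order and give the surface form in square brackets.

Rule 1 Progressive Voicing Assimilation: no change — [lubiguhu]
Rule 2 Intervocalic Lenition: [lubiguhu] → [luvihuhu]
Rule 3 Syncope: [luvihuhu] → [lvihhu]

[lvihhu]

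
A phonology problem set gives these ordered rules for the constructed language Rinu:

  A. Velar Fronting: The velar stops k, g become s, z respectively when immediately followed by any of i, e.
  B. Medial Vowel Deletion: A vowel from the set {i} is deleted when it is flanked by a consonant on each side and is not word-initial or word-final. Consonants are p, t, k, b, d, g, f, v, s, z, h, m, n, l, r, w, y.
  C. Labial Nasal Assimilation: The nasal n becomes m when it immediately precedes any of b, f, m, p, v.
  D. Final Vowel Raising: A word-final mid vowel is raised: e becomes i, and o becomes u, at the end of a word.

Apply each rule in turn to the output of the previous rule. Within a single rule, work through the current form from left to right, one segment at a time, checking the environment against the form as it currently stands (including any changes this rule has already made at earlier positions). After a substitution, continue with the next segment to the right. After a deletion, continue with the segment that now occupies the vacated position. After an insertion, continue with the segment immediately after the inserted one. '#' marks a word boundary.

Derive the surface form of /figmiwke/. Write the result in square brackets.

[fgmwsi]

A Velar Fronting: [figmiwke] → [figmiwse]
B Medial Vowel Deletion: [figmiwse] → [fgmwse]
C Labial Nasal Assimilation: no change — [fgmwse]
D Final Vowel Raising: [fgmwse] → [fgmwsi]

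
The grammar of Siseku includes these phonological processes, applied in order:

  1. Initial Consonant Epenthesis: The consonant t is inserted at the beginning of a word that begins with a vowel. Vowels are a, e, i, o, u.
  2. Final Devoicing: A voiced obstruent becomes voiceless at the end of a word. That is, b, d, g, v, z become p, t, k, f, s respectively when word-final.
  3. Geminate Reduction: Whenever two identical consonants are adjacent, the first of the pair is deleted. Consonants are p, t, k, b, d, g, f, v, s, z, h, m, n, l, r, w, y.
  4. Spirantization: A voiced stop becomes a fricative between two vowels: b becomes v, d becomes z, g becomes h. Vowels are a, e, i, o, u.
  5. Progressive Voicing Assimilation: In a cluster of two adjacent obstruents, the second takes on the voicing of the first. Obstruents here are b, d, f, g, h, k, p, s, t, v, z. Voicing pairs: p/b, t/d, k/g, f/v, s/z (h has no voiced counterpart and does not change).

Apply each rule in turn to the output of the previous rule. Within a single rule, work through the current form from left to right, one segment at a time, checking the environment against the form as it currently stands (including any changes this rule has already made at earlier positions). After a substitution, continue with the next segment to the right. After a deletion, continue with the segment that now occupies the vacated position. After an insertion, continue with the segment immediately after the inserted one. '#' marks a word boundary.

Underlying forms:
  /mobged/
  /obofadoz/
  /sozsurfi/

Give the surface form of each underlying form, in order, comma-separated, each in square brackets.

[mobget], [tovofazos], [sozzurfi]

/mobged/:
  1 Initial Consonant Epenthesis: no change — [mobged]
  2 Final Devoicing: [mobged] → [mobget]
  3 Geminate Reduction: no change — [mobget]
  4 Spirantization: no change — [mobget]
  5 Progressive Voicing Assimilation: no change — [mobget]
/obofadoz/:
  1 Initial Consonant Epenthesis: [obofadoz] → [tobofadoz]
  2 Final Devoicing: [tobofadoz] → [tobofados]
  3 Geminate Reduction: no change — [tobofados]
  4 Spirantization: [tobofados] → [tovofazos]
  5 Progressive Voicing Assimilation: no change — [tovofazos]
/sozsurfi/:
  1 Initial Consonant Epenthesis: no change — [sozsurfi]
  2 Final Devoicing: no change — [sozsurfi]
  3 Geminate Reduction: no change — [sozsurfi]
  4 Spirantization: no change — [sozsurfi]
  5 Progressive Voicing Assimilation: [sozsurfi] → [sozzurfi]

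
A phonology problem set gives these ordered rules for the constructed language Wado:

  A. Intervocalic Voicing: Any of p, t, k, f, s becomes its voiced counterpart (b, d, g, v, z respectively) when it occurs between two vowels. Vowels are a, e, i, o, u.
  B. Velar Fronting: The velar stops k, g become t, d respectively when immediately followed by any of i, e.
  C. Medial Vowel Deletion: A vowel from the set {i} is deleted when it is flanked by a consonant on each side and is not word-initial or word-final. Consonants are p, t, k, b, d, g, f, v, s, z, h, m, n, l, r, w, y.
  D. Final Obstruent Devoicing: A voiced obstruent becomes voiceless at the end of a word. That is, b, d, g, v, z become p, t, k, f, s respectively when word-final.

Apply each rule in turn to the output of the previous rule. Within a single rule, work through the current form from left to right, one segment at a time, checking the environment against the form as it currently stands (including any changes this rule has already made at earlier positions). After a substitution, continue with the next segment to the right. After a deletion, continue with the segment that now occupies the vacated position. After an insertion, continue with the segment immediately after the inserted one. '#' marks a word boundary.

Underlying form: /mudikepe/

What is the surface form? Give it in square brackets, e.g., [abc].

A Intervocalic Voicing: [mudikepe] → [mudigebe]
B Velar Fronting: [mudigebe] → [mudidebe]
C Medial Vowel Deletion: [mudidebe] → [muddebe]
D Final Obstruent Devoicing: no change — [muddebe]

[muddebe]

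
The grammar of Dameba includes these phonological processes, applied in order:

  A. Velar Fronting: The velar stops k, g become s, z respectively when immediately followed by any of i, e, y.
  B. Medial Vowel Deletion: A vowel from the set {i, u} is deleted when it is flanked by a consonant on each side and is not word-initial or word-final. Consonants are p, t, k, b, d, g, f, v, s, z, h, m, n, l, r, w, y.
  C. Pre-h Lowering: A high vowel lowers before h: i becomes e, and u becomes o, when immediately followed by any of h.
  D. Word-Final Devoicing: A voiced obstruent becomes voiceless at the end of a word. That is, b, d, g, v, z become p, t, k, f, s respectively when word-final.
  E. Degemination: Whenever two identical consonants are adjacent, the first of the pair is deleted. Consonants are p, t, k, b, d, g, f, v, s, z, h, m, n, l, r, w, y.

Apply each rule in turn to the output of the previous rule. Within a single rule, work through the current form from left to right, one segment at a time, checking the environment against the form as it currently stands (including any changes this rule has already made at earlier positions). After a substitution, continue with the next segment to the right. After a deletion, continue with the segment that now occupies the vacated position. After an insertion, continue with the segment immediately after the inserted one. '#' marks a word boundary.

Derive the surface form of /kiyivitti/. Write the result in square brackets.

[syvti]

A Velar Fronting: [kiyivitti] → [siyivitti]
B Medial Vowel Deletion: [siyivitti] → [syvtti]
C Pre-h Lowering: no change — [syvtti]
D Word-Final Devoicing: no change — [syvtti]
E Degemination: [syvtti] → [syvti]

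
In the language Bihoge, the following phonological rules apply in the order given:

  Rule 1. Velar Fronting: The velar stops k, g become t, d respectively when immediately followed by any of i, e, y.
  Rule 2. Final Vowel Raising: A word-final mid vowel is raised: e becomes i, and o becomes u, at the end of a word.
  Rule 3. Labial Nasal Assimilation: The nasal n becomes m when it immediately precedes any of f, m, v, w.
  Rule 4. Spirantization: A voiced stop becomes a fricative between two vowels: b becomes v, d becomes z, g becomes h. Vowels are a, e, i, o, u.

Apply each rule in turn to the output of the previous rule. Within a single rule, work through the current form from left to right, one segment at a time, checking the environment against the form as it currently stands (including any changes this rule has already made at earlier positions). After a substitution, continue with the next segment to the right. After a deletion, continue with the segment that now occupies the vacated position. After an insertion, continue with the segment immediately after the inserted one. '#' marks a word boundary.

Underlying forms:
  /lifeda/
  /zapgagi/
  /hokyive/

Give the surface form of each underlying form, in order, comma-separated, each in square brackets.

/lifeda/:
  Rule 1 Velar Fronting: no change — [lifeda]
  Rule 2 Final Vowel Raising: no change — [lifeda]
  Rule 3 Labial Nasal Assimilation: no change — [lifeda]
  Rule 4 Spirantization: [lifeda] → [lifeza]
/zapgagi/:
  Rule 1 Velar Fronting: [zapgagi] → [zapgadi]
  Rule 2 Final Vowel Raising: no change — [zapgadi]
  Rule 3 Labial Nasal Assimilation: no change — [zapgadi]
  Rule 4 Spirantization: [zapgadi] → [zapgazi]
/hokyive/:
  Rule 1 Velar Fronting: [hokyive] → [hotyive]
  Rule 2 Final Vowel Raising: [hotyive] → [hotyivi]
  Rule 3 Labial Nasal Assimilation: no change — [hotyivi]
  Rule 4 Spirantization: no change — [hotyivi]

[lifeza], [zapgazi], [hotyivi]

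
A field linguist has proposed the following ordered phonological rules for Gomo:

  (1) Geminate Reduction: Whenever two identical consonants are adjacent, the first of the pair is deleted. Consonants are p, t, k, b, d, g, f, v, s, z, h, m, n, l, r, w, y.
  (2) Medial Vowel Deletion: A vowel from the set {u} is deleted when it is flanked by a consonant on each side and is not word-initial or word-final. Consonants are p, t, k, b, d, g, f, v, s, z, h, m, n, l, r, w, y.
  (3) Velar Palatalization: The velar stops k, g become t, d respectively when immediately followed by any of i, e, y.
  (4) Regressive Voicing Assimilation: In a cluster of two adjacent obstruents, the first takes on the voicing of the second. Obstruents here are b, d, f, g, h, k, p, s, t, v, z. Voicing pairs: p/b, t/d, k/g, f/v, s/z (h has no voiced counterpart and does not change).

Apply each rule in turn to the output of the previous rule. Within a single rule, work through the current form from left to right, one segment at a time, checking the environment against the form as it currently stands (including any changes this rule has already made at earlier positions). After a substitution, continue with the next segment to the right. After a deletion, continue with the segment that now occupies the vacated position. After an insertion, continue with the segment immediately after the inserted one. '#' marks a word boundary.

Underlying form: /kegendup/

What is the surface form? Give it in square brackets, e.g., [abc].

[tedentp]

(1) Geminate Reduction: no change — [kegendup]
(2) Medial Vowel Deletion: [kegendup] → [kegendp]
(3) Velar Palatalization: [kegendp] → [tedendp]
(4) Regressive Voicing Assimilation: [tedendp] → [tedentp]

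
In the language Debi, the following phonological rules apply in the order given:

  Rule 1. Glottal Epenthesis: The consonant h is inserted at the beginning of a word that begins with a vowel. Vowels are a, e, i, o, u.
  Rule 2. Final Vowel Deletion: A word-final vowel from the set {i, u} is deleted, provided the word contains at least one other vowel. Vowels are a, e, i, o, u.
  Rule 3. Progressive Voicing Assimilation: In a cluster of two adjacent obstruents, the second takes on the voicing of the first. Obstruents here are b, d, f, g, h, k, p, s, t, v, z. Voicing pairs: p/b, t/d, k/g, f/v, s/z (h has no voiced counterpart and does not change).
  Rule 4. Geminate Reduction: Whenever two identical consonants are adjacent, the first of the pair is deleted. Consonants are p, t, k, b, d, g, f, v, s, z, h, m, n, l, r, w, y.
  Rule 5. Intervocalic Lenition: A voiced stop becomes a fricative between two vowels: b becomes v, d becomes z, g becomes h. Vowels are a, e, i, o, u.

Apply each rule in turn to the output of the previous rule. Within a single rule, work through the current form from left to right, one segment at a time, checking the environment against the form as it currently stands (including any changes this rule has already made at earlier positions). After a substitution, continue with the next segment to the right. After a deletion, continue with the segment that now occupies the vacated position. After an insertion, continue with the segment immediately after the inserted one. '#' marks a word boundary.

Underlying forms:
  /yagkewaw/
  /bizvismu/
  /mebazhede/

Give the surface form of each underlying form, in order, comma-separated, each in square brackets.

/yagkewaw/:
  Rule 1 Glottal Epenthesis: no change — [yagkewaw]
  Rule 2 Final Vowel Deletion: no change — [yagkewaw]
  Rule 3 Progressive Voicing Assimilation: [yagkewaw] → [yaggewaw]
  Rule 4 Geminate Reduction: [yaggewaw] → [yagewaw]
  Rule 5 Intervocalic Lenition: [yagewaw] → [yahewaw]
/bizvismu/:
  Rule 1 Glottal Epenthesis: no change — [bizvismu]
  Rule 2 Final Vowel Deletion: [bizvismu] → [bizvism]
  Rule 3 Progressive Voicing Assimilation: no change — [bizvism]
  Rule 4 Geminate Reduction: no change — [bizvism]
  Rule 5 Intervocalic Lenition: no change — [bizvism]
/mebazhede/:
  Rule 1 Glottal Epenthesis: no change — [mebazhede]
  Rule 2 Final Vowel Deletion: no change — [mebazhede]
  Rule 3 Progressive Voicing Assimilation: no change — [mebazhede]
  Rule 4 Geminate Reduction: no change — [mebazhede]
  Rule 5 Intervocalic Lenition: [mebazhede] → [mevazheze]

[yahewaw], [bizvism], [mevazheze]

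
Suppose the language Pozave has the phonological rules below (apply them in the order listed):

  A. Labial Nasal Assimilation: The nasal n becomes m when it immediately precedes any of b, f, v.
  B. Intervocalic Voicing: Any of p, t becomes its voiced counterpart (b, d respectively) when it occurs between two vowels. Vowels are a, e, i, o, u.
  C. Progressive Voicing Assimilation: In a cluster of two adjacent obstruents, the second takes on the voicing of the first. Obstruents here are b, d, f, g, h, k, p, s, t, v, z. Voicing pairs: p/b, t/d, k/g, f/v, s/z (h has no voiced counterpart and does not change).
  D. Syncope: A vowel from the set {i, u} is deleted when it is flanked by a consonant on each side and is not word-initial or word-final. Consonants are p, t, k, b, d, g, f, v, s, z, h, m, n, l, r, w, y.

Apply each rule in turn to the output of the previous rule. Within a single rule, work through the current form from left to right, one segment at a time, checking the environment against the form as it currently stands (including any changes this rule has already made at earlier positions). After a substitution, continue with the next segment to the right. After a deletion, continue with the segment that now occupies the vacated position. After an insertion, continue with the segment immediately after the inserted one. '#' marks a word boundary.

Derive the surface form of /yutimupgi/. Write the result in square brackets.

A Labial Nasal Assimilation: no change — [yutimupgi]
B Intervocalic Voicing: [yutimupgi] → [yudimupgi]
C Progressive Voicing Assimilation: [yudimupgi] → [yudimupki]
D Syncope: [yudimupki] → [ydmpki]

[ydmpki]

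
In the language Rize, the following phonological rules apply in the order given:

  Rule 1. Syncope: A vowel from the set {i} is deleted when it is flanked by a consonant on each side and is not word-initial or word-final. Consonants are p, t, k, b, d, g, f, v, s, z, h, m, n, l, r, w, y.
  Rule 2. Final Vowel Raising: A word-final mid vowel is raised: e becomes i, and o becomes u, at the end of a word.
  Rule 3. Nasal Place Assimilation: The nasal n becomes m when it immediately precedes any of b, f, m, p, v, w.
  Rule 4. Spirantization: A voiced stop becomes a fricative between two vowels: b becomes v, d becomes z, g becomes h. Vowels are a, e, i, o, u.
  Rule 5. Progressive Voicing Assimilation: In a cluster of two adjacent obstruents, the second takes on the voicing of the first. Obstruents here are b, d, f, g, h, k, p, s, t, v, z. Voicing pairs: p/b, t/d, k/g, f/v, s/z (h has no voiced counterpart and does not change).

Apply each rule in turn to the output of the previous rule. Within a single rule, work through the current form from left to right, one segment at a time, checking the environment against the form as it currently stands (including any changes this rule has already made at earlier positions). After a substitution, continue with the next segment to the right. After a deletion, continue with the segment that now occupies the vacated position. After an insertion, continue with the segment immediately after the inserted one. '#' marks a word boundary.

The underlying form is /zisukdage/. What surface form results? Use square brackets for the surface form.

Rule 1 Syncope: [zisukdage] → [zsukdage]
Rule 2 Final Vowel Raising: [zsukdage] → [zsukdagi]
Rule 3 Nasal Place Assimilation: no change — [zsukdagi]
Rule 4 Spirantization: [zsukdagi] → [zsukdahi]
Rule 5 Progressive Voicing Assimilation: [zsukdahi] → [zzuktahi]

[zzuktahi]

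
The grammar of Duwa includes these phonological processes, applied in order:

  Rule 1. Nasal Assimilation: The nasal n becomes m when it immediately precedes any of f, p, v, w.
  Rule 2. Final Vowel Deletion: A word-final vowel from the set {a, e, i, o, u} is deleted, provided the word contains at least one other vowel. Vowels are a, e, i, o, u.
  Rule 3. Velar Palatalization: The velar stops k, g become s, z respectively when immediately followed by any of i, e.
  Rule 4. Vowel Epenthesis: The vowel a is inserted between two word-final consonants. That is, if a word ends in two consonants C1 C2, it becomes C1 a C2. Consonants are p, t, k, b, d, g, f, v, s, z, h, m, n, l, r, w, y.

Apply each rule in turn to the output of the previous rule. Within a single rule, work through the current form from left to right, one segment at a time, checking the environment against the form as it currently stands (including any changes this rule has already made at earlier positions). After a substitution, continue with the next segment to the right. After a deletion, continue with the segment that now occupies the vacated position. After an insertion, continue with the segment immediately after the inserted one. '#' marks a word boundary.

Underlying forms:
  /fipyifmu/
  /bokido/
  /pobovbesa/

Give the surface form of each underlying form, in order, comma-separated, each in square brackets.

/fipyifmu/:
  Rule 1 Nasal Assimilation: no change — [fipyifmu]
  Rule 2 Final Vowel Deletion: [fipyifmu] → [fipyifm]
  Rule 3 Velar Palatalization: no change — [fipyifm]
  Rule 4 Vowel Epenthesis: [fipyifm] → [fipyifam]
/bokido/:
  Rule 1 Nasal Assimilation: no change — [bokido]
  Rule 2 Final Vowel Deletion: [bokido] → [bokid]
  Rule 3 Velar Palatalization: [bokid] → [bosid]
  Rule 4 Vowel Epenthesis: no change — [bosid]
/pobovbesa/:
  Rule 1 Nasal Assimilation: no change — [pobovbesa]
  Rule 2 Final Vowel Deletion: [pobovbesa] → [pobovbes]
  Rule 3 Velar Palatalization: no change — [pobovbes]
  Rule 4 Vowel Epenthesis: no change — [pobovbes]

[fipyifam], [bosid], [pobovbes]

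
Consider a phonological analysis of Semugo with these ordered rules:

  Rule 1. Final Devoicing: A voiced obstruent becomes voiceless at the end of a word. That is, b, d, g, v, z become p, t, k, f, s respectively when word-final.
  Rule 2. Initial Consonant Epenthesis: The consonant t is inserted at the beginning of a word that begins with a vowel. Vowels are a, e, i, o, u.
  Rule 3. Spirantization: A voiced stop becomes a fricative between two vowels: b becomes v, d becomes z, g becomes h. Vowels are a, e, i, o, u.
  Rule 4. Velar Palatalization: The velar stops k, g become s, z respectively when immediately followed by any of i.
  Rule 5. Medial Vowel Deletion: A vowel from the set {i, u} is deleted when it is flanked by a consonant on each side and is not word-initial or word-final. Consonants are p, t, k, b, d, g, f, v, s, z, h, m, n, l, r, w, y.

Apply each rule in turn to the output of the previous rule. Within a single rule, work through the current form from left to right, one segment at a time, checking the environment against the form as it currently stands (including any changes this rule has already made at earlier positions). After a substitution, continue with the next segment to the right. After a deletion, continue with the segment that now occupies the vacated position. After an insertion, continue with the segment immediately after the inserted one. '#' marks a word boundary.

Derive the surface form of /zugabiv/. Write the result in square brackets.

Rule 1 Final Devoicing: [zugabiv] → [zugabif]
Rule 2 Initial Consonant Epenthesis: no change — [zugabif]
Rule 3 Spirantization: [zugabif] → [zuhavif]
Rule 4 Velar Palatalization: no change — [zuhavif]
Rule 5 Medial Vowel Deletion: [zuhavif] → [zhavf]

[zhavf]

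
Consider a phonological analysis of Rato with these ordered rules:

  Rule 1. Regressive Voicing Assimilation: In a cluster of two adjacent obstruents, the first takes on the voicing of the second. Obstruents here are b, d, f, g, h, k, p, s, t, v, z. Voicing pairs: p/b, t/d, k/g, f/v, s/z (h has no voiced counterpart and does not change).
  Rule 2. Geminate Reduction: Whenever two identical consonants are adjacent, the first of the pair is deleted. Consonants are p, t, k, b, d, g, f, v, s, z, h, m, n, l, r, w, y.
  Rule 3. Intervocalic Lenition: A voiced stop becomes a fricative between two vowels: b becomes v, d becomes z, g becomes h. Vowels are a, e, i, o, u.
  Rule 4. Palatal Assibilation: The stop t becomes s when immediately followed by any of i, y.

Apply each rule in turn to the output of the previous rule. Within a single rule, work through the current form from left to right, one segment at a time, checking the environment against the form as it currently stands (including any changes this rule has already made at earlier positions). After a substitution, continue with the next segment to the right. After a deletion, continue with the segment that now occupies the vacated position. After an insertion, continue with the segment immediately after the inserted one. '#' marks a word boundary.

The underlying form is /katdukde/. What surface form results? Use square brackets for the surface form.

[kazugde]

Rule 1 Regressive Voicing Assimilation: [katdukde] → [kaddugde]
Rule 2 Geminate Reduction: [kaddugde] → [kadugde]
Rule 3 Intervocalic Lenition: [kadugde] → [kazugde]
Rule 4 Palatal Assibilation: no change — [kazugde]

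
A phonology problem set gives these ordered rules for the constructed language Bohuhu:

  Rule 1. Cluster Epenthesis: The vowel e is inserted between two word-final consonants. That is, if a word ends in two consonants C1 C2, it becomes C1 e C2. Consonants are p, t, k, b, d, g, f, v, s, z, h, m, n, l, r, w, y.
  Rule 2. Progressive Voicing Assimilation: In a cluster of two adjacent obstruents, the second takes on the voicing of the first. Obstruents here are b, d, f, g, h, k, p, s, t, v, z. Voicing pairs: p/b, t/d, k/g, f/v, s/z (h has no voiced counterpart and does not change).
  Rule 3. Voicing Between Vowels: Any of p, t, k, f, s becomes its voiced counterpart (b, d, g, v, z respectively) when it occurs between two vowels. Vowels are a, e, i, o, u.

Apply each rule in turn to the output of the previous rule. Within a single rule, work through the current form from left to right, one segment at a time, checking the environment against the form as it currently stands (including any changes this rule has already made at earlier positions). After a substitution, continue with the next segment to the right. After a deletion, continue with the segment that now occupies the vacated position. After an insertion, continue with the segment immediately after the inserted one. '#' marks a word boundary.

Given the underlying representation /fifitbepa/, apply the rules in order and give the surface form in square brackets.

Rule 1 Cluster Epenthesis: no change — [fifitbepa]
Rule 2 Progressive Voicing Assimilation: [fifitbepa] → [fifitpepa]
Rule 3 Voicing Between Vowels: [fifitpepa] → [fivitpeba]

[fivitpeba]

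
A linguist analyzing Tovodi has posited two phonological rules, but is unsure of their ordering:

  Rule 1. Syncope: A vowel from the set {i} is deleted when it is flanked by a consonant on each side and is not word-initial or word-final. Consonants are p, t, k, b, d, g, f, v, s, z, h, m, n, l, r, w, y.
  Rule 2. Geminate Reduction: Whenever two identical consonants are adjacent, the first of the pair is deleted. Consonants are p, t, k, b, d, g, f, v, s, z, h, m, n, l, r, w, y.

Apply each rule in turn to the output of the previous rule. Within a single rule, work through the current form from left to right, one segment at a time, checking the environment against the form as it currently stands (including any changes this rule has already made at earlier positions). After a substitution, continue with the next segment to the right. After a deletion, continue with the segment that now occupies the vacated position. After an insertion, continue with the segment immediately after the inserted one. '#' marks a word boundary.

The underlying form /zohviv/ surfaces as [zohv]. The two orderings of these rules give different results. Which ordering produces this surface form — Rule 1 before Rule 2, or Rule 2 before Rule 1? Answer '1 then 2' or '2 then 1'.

Order 1 then 2:
  1 Syncope: [zohviv] → [zohvv]
  2 Geminate Reduction: [zohvv] → [zohv]
  result: [zohv]
Order 2 then 1:
  2 Geminate Reduction: no change — [zohviv]
  1 Syncope: [zohviv] → [zohvv]
  result: [zohvv]

1 then 2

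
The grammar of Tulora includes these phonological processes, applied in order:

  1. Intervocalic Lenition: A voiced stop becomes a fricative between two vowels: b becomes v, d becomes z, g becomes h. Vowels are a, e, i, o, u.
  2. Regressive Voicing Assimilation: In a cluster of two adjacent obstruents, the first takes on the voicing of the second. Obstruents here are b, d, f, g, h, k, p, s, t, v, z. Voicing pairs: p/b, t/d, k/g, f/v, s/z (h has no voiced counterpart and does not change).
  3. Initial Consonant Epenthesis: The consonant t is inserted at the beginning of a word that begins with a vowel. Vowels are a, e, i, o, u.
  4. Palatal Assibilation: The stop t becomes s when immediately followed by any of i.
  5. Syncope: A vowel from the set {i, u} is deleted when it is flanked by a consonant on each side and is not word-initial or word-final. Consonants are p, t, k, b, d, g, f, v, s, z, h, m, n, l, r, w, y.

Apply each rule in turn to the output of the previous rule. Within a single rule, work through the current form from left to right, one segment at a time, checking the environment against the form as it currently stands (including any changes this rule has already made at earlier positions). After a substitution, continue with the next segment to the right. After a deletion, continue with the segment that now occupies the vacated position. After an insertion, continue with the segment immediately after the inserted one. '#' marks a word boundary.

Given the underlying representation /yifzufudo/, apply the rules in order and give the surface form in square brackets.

[yvzfzo]

1 Intervocalic Lenition: [yifzufudo] → [yifzufuzo]
2 Regressive Voicing Assimilation: [yifzufuzo] → [yivzufuzo]
3 Initial Consonant Epenthesis: no change — [yivzufuzo]
4 Palatal Assibilation: no change — [yivzufuzo]
5 Syncope: [yivzufuzo] → [yvzfzo]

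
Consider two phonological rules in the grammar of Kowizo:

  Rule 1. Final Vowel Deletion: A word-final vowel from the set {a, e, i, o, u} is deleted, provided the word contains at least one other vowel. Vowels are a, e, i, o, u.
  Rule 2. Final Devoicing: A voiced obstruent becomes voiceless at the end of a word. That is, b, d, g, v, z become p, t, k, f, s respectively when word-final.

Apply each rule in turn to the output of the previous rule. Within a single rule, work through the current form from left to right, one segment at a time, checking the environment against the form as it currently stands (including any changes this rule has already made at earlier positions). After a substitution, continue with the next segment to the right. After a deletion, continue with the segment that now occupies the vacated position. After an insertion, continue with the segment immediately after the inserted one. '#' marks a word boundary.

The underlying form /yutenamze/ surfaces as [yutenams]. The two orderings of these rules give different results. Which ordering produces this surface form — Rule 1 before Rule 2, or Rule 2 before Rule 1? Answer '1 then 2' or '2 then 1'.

1 then 2

Order 1 then 2:
  1 Final Vowel Deletion: [yutenamze] → [yutenamz]
  2 Final Devoicing: [yutenamz] → [yutenams]
  result: [yutenams]
Order 2 then 1:
  2 Final Devoicing: no change — [yutenamze]
  1 Final Vowel Deletion: [yutenamze] → [yutenamz]
  result: [yutenamz]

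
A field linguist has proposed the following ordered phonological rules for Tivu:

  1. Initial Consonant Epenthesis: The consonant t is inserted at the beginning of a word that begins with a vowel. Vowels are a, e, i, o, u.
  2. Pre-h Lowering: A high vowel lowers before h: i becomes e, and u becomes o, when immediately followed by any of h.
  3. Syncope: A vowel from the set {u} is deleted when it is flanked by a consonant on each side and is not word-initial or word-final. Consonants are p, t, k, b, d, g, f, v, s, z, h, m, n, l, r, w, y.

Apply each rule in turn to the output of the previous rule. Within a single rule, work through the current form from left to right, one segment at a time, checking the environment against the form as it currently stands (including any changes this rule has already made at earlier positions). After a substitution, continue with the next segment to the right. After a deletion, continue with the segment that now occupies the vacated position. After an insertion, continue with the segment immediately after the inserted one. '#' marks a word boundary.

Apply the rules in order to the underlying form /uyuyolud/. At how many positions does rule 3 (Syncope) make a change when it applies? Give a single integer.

3

1 Initial Consonant Epenthesis: [uyuyolud] → [tuyuyolud]
2 Pre-h Lowering: no change — [tuyuyolud]
3 Syncope: [tuyuyolud] → [tyyold]
Rule 3 changed 3 position(s).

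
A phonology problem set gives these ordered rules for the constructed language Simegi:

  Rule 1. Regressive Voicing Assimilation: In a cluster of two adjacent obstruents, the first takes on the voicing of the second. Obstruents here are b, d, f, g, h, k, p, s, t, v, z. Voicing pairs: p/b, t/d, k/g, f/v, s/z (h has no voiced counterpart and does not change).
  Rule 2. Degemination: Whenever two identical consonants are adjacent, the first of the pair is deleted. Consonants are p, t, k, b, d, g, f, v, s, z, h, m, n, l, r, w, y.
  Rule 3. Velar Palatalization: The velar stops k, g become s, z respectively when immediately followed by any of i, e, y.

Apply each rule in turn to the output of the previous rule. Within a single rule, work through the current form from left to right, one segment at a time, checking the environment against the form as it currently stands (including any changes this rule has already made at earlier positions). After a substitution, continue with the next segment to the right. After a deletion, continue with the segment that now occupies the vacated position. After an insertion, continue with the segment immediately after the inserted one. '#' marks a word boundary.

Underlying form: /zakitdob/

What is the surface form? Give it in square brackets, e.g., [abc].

Rule 1 Regressive Voicing Assimilation: [zakitdob] → [zakiddob]
Rule 2 Degemination: [zakiddob] → [zakidob]
Rule 3 Velar Palatalization: [zakidob] → [zasidob]

[zasidob]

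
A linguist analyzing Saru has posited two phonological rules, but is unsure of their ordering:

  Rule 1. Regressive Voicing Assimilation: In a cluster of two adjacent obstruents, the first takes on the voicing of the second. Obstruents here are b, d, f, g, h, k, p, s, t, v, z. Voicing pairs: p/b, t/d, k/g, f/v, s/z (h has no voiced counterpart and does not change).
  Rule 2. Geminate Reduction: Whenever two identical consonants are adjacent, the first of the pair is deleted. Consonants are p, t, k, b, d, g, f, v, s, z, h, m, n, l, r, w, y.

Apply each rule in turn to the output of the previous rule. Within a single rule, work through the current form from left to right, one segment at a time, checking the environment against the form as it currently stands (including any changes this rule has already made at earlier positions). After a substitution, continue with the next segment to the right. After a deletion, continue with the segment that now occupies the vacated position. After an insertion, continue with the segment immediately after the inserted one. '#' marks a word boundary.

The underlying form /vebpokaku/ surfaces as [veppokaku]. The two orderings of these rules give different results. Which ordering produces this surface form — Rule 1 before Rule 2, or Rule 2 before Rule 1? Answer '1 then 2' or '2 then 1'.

2 then 1

Order 1 then 2:
  1 Regressive Voicing Assimilation: [vebpokaku] → [veppokaku]
  2 Geminate Reduction: [veppokaku] → [vepokaku]
  result: [vepokaku]
Order 2 then 1:
  2 Geminate Reduction: no change — [vebpokaku]
  1 Regressive Voicing Assimilation: [vebpokaku] → [veppokaku]
  result: [veppokaku]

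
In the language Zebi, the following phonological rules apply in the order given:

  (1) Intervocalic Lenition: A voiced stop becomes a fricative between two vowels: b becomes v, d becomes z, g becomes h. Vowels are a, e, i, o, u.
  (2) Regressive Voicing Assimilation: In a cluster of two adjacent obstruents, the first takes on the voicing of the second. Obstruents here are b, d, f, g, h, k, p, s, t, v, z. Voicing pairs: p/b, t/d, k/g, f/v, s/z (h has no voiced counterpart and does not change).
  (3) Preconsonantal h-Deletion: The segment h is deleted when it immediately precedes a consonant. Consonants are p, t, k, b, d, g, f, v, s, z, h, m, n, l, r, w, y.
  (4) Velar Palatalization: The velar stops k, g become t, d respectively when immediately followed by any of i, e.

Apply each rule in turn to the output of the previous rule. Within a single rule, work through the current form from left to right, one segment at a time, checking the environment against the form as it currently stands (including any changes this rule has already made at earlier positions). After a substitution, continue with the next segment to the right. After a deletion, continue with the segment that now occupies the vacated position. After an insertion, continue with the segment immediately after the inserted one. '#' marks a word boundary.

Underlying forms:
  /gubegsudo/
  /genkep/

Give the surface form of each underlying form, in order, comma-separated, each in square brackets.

[guveksuzo], [dentep]

/gubegsudo/:
  (1) Intervocalic Lenition: [gubegsudo] → [guvegsuzo]
  (2) Regressive Voicing Assimilation: [guvegsuzo] → [guveksuzo]
  (3) Preconsonantal h-Deletion: no change — [guveksuzo]
  (4) Velar Palatalization: no change — [guveksuzo]
/genkep/:
  (1) Intervocalic Lenition: no change — [genkep]
  (2) Regressive Voicing Assimilation: no change — [genkep]
  (3) Preconsonantal h-Deletion: no change — [genkep]
  (4) Velar Palatalization: [genkep] → [dentep]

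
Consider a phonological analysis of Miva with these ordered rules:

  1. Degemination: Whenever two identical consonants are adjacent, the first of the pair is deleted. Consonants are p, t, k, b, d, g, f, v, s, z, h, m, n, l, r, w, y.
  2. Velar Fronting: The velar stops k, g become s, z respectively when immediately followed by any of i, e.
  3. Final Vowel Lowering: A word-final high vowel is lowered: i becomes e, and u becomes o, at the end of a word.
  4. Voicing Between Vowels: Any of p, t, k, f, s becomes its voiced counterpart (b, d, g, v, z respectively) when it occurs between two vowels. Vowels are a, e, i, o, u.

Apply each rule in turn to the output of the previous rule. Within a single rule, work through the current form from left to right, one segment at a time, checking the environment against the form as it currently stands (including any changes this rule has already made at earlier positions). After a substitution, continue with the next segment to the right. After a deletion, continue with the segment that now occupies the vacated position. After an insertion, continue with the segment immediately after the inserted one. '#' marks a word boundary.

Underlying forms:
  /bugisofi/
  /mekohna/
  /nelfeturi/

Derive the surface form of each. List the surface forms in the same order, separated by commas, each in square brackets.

[buzizove], [megohna], [nelfedure]

/bugisofi/:
  1 Degemination: no change — [bugisofi]
  2 Velar Fronting: [bugisofi] → [buzisofi]
  3 Final Vowel Lowering: [buzisofi] → [buzisofe]
  4 Voicing Between Vowels: [buzisofe] → [buzizove]
/mekohna/:
  1 Degemination: no change — [mekohna]
  2 Velar Fronting: no change — [mekohna]
  3 Final Vowel Lowering: no change — [mekohna]
  4 Voicing Between Vowels: [mekohna] → [megohna]
/nelfeturi/:
  1 Degemination: no change — [nelfeturi]
  2 Velar Fronting: no change — [nelfeturi]
  3 Final Vowel Lowering: [nelfeturi] → [nelfeture]
  4 Voicing Between Vowels: [nelfeture] → [nelfedure]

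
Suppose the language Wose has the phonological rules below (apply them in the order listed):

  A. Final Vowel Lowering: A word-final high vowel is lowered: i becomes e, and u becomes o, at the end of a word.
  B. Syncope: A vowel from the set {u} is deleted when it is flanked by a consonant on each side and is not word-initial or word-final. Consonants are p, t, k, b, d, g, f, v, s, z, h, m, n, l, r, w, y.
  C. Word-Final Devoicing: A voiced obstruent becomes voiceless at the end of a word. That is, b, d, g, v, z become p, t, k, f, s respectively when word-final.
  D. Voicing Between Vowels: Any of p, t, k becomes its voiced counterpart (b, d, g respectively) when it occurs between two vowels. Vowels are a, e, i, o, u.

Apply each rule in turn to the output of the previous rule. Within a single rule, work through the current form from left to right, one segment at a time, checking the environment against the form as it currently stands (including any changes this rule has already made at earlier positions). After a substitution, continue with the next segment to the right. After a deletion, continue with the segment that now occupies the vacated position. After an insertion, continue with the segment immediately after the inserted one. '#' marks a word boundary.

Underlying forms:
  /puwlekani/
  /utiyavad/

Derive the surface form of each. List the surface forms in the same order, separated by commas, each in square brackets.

[pwlegane], [udiyavat]

/puwlekani/:
  A Final Vowel Lowering: [puwlekani] → [puwlekane]
  B Syncope: [puwlekane] → [pwlekane]
  C Word-Final Devoicing: no change — [pwlekane]
  D Voicing Between Vowels: [pwlekane] → [pwlegane]
/utiyavad/:
  A Final Vowel Lowering: no change — [utiyavad]
  B Syncope: no change — [utiyavad]
  C Word-Final Devoicing: [utiyavad] → [utiyavat]
  D Voicing Between Vowels: [utiyavat] → [udiyavat]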